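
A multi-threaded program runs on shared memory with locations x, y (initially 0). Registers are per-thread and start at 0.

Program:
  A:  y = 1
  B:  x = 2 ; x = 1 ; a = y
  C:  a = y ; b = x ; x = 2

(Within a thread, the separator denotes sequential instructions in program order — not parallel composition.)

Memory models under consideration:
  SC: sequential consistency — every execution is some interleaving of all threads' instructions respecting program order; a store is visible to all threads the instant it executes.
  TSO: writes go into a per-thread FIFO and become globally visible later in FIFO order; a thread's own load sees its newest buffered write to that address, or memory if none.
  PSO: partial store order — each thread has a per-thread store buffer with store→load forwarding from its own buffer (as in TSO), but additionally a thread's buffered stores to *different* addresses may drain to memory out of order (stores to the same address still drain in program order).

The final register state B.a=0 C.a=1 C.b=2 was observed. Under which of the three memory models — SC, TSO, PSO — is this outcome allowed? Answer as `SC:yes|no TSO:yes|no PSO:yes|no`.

outcome vector order: (B.a,C.a,C.b)
SC: 10 outcomes — {0/0/0; 0/0/1; 0/0/2; 0/1/1; 1/0/0; 1/0/1; 1/0/2; 1/1/0; 1/1/1; 1/1/2}
TSO: 12 outcomes — {0/0/0; 0/0/1; 0/0/2; 0/1/0; 0/1/1; 0/1/2; 1/0/0; 1/0/1; 1/0/2; 1/1/0; 1/1/1; 1/1/2}
PSO: 12 outcomes — {0/0/0; 0/0/1; 0/0/2; 0/1/0; 0/1/1; 0/1/2; 1/0/0; 1/0/1; 1/0/2; 1/1/0; 1/1/1; 1/1/2}
target 0/1/2 ∈ {TSO,PSO}

SC:no TSO:yes PSO:yes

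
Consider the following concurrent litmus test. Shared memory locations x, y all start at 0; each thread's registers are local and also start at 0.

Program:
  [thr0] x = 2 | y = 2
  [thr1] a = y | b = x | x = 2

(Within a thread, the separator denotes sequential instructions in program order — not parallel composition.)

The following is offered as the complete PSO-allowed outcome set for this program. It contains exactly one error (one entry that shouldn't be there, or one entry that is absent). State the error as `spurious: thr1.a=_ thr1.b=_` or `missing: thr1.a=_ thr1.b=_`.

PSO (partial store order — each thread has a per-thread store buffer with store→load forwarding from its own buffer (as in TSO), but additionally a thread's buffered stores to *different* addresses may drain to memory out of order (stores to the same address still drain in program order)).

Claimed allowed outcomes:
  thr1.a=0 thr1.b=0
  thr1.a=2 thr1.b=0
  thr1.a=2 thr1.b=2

missing: thr1.a=0 thr1.b=2

outcome vector order: (thr1.a,thr1.b)
under PSO → <0 0>; <0 2>; <2 0>; <2 2>
PSO∖claimed = {<0 2>}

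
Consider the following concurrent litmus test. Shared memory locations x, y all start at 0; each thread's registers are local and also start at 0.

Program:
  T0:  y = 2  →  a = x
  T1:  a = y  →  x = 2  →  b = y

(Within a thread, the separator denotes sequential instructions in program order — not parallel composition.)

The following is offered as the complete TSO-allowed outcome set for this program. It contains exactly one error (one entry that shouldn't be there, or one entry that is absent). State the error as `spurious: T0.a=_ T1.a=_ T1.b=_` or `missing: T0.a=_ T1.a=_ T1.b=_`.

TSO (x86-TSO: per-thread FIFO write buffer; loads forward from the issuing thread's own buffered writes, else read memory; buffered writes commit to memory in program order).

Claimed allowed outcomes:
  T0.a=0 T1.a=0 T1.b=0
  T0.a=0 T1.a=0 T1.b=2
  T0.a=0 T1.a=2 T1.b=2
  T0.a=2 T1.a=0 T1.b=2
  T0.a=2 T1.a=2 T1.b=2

missing: T0.a=2 T1.a=0 T1.b=0

outcome vector order: (T0.a,T1.a,T1.b)
TSO (6): (0,0,0); (0,0,2); (0,2,2); (2,0,0); (2,0,2); (2,2,2)
TSO∖claimed = {(2,0,0)}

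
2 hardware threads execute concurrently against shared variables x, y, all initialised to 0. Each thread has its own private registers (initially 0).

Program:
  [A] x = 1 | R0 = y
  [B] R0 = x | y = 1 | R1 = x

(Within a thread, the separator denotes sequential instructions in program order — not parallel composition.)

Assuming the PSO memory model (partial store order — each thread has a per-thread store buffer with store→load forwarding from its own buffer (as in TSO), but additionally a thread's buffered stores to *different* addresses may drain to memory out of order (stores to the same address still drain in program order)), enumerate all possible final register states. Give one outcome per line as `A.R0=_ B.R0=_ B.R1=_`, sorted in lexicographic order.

outcome vector order: (A.R0,B.R0,B.R1)
|PSO outcomes| = 6

A.R0=0 B.R0=0 B.R1=0
A.R0=0 B.R0=0 B.R1=1
A.R0=0 B.R0=1 B.R1=1
A.R0=1 B.R0=0 B.R1=0
A.R0=1 B.R0=0 B.R1=1
A.R0=1 B.R0=1 B.R1=1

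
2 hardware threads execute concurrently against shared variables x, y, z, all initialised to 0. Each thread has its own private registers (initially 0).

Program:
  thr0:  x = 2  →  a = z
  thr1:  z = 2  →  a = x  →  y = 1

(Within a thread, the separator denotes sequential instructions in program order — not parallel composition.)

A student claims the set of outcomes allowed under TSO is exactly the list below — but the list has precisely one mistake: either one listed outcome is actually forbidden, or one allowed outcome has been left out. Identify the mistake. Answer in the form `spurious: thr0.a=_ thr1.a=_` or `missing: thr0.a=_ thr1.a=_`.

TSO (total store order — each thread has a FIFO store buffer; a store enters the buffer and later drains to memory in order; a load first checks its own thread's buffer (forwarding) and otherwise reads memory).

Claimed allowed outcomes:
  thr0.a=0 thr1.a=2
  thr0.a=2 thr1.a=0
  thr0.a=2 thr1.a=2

missing: thr0.a=0 thr1.a=0

outcome vector order: (thr0.a,thr1.a)
[TSO] allowed = {0/0, 0/2, 2/0, 2/2}
TSO∖claimed = {0/0}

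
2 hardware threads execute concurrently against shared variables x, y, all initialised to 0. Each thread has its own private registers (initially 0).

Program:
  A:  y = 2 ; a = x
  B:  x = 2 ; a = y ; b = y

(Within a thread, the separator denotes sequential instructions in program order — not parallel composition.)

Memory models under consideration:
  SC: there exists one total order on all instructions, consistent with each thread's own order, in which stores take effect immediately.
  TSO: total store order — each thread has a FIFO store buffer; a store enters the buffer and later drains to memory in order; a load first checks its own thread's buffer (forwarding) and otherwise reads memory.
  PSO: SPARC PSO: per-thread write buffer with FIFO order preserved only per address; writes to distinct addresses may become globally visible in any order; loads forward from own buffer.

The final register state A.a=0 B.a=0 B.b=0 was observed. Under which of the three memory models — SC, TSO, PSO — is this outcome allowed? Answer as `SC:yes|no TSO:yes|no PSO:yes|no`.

SC:no TSO:yes PSO:yes

outcome vector order: (A.a,B.a,B.b)
SC: 4 outcomes — {<0 2 2> <2 0 0> <2 0 2> <2 2 2>}
TSO: 6 outcomes — {<0 0 0> <0 0 2> <0 2 2> <2 0 0> <2 0 2> <2 2 2>}
PSO: 6 outcomes — {<0 0 0> <0 0 2> <0 2 2> <2 0 0> <2 0 2> <2 2 2>}
target <0 0 0> ∈ {TSO,PSO}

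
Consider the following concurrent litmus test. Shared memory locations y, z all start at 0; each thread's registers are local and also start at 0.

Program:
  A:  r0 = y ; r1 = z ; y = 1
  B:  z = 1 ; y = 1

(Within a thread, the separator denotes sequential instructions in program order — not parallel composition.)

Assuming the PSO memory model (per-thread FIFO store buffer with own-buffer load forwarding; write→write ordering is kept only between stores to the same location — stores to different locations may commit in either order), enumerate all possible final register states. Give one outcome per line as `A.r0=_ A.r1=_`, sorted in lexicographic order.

A.r0=0 A.r1=0
A.r0=0 A.r1=1
A.r0=1 A.r1=0
A.r0=1 A.r1=1

outcome vector order: (A.r0,A.r1)
|PSO outcomes| = 4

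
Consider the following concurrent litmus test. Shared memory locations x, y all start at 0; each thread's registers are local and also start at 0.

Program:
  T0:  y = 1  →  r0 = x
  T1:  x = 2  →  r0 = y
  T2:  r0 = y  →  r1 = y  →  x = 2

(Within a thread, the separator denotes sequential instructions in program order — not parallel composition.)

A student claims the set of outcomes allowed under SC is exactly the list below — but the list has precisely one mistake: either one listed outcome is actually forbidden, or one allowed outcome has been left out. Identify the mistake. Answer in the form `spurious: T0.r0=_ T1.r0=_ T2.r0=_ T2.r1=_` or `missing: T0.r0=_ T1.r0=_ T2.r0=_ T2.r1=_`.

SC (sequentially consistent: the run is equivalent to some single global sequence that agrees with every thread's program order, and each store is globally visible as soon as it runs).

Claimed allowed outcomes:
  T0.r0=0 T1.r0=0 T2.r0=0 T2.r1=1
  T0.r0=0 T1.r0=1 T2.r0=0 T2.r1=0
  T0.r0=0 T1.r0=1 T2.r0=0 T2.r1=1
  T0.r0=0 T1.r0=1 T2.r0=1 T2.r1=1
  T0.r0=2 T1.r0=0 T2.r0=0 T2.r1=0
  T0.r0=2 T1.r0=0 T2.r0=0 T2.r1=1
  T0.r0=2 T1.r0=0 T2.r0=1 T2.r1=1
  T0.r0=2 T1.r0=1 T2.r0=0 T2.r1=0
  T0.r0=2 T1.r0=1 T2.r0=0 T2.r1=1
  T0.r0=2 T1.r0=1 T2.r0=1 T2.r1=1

outcome vector order: (T0.r0,T1.r0,T2.r0,T2.r1)
SC (9): <0 1 0 0>; <0 1 0 1>; <0 1 1 1>; <2 0 0 0>; <2 0 0 1>; <2 0 1 1>; <2 1 0 0>; <2 1 0 1>; <2 1 1 1>
claimed∖SC = {<0 0 0 1>}

spurious: T0.r0=0 T1.r0=0 T2.r0=0 T2.r1=1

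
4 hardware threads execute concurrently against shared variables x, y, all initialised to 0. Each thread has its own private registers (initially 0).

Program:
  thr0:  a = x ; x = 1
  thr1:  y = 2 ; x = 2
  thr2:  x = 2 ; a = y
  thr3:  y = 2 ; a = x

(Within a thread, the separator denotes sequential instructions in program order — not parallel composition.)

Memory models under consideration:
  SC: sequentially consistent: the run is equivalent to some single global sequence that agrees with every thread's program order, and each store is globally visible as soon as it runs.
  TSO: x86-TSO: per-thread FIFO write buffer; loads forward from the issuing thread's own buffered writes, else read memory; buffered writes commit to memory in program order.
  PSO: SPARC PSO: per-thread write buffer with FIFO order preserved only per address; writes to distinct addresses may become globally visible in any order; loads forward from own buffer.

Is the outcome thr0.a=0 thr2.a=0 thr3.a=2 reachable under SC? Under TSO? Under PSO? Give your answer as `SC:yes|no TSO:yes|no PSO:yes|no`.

SC:yes TSO:yes PSO:yes

outcome vector order: (thr0.a,thr2.a,thr3.a)
SC: 10 outcomes — {001; 002; 020; 021; 022; 201; 202; 220; 221; 222}
TSO: 12 outcomes — {000; 001; 002; 020; 021; 022; 200; 201; 202; 220; 221; 222}
PSO: 12 outcomes — {000; 001; 002; 020; 021; 022; 200; 201; 202; 220; 221; 222}
target 002 ∈ {SC,TSO,PSO}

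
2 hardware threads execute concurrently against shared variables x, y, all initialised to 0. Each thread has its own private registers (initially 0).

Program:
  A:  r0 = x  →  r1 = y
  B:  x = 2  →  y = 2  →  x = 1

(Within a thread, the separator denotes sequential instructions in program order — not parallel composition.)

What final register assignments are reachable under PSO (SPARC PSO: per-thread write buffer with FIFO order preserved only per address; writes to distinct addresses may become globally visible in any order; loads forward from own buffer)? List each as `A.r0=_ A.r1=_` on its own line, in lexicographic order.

A.r0=0 A.r1=0
A.r0=0 A.r1=2
A.r0=1 A.r1=0
A.r0=1 A.r1=2
A.r0=2 A.r1=0
A.r0=2 A.r1=2

outcome vector order: (A.r0,A.r1)
|PSO outcomes| = 6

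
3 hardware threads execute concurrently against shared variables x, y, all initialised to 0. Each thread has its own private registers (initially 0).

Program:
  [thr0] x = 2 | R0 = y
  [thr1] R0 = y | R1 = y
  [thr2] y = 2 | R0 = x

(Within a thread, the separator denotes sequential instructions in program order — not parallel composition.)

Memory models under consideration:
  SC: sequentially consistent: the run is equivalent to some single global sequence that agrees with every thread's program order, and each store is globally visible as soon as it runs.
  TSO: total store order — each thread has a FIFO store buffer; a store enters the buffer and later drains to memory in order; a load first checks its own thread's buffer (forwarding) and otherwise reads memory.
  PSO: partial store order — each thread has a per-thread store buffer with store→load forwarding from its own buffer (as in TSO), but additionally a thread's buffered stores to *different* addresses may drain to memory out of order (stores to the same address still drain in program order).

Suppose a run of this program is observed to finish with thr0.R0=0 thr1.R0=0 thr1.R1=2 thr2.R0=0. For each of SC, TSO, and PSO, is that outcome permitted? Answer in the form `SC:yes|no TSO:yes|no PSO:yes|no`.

SC:no TSO:yes PSO:yes

outcome vector order: (thr0.R0,thr1.R0,thr1.R1,thr2.R0)
[SC] allowed = {0/0/0/2 0/0/2/2 0/2/2/2 2/0/0/0 2/0/0/2 2/0/2/0 2/0/2/2 2/2/2/0 2/2/2/2}
[TSO] allowed = {0/0/0/0 0/0/0/2 0/0/2/0 0/0/2/2 0/2/2/0 0/2/2/2 2/0/0/0 2/0/0/2 2/0/2/0 2/0/2/2 2/2/2/0 2/2/2/2}
[PSO] allowed = {0/0/0/0 0/0/0/2 0/0/2/0 0/0/2/2 0/2/2/0 0/2/2/2 2/0/0/0 2/0/0/2 2/0/2/0 2/0/2/2 2/2/2/0 2/2/2/2}
target 0/0/2/0 ∈ {TSO,PSO}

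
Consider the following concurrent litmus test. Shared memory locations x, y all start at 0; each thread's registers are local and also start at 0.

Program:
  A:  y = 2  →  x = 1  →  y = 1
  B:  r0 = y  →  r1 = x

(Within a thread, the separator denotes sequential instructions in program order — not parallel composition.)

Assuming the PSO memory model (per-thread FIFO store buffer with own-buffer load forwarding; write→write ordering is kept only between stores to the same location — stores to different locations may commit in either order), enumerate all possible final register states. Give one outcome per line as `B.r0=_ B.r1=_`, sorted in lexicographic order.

outcome vector order: (B.r0,B.r1)
|PSO outcomes| = 6

B.r0=0 B.r1=0
B.r0=0 B.r1=1
B.r0=1 B.r1=0
B.r0=1 B.r1=1
B.r0=2 B.r1=0
B.r0=2 B.r1=1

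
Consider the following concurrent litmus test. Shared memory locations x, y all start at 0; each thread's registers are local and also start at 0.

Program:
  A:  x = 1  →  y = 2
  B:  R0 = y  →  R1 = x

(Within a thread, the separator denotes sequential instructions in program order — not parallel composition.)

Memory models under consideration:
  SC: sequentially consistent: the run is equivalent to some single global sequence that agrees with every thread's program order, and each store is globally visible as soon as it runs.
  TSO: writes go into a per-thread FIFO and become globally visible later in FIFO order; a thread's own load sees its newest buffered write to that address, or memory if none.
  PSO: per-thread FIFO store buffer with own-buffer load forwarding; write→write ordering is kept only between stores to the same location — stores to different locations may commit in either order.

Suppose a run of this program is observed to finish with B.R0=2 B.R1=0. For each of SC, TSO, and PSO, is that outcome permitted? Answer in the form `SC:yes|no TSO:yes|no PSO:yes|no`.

outcome vector order: (B.R0,B.R1)
[SC] allowed = {<0 0>, <0 1>, <2 1>}
[TSO] allowed = {<0 0>, <0 1>, <2 1>}
[PSO] allowed = {<0 0>, <0 1>, <2 0>, <2 1>}
target <2 0> ∈ {PSO}

SC:no TSO:no PSO:yes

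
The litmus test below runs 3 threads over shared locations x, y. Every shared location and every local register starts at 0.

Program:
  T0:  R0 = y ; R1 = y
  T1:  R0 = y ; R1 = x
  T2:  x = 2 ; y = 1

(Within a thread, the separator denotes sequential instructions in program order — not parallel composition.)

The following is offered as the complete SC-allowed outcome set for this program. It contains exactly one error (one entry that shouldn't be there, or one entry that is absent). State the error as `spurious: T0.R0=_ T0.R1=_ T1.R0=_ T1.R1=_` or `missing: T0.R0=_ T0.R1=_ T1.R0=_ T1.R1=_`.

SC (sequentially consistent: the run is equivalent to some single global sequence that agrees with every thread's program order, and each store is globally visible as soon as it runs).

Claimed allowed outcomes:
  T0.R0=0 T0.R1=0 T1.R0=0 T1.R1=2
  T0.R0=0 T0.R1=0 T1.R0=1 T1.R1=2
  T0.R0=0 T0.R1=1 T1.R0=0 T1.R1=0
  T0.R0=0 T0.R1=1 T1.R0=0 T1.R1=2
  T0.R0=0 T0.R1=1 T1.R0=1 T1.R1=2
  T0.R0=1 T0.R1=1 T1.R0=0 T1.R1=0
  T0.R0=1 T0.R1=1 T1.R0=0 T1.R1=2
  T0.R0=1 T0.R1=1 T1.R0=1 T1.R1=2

missing: T0.R0=0 T0.R1=0 T1.R0=0 T1.R1=0

outcome vector order: (T0.R0,T0.R1,T1.R0,T1.R1)
SC (9): 0000; 0002; 0012; 0100; 0102; 0112; 1100; 1102; 1112
SC∖claimed = {0000}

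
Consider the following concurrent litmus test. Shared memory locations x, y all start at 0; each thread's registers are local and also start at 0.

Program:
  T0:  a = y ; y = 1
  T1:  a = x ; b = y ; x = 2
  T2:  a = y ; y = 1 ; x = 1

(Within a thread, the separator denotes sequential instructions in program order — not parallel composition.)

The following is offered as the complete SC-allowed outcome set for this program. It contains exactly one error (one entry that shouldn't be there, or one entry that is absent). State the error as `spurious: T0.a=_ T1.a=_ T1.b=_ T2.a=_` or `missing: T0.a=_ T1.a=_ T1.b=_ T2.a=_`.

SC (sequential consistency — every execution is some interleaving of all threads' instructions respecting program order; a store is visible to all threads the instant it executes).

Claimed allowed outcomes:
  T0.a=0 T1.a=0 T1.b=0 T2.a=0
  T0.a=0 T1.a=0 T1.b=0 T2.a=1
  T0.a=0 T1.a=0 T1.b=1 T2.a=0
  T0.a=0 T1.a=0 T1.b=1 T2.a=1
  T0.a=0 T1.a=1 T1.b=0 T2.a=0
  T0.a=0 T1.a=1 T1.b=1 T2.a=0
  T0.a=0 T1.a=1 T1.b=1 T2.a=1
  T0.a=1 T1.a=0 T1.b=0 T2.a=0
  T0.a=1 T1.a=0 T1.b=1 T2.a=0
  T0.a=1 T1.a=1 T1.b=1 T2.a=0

spurious: T0.a=0 T1.a=1 T1.b=0 T2.a=0

outcome vector order: (T0.a,T1.a,T1.b,T2.a)
SC (9): <0 0 0 0>; <0 0 0 1>; <0 0 1 0>; <0 0 1 1>; <0 1 1 0>; <0 1 1 1>; <1 0 0 0>; <1 0 1 0>; <1 1 1 0>
claimed∖SC = {<0 1 0 0>}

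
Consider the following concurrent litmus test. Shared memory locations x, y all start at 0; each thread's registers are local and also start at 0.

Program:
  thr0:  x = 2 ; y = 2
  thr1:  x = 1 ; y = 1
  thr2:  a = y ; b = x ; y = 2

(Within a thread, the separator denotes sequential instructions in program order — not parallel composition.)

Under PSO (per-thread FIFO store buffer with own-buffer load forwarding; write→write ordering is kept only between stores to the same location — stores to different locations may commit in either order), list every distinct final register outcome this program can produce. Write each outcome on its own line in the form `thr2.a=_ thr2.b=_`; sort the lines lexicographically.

thr2.a=0 thr2.b=0
thr2.a=0 thr2.b=1
thr2.a=0 thr2.b=2
thr2.a=1 thr2.b=0
thr2.a=1 thr2.b=1
thr2.a=1 thr2.b=2
thr2.a=2 thr2.b=0
thr2.a=2 thr2.b=1
thr2.a=2 thr2.b=2

outcome vector order: (thr2.a,thr2.b)
|PSO outcomes| = 9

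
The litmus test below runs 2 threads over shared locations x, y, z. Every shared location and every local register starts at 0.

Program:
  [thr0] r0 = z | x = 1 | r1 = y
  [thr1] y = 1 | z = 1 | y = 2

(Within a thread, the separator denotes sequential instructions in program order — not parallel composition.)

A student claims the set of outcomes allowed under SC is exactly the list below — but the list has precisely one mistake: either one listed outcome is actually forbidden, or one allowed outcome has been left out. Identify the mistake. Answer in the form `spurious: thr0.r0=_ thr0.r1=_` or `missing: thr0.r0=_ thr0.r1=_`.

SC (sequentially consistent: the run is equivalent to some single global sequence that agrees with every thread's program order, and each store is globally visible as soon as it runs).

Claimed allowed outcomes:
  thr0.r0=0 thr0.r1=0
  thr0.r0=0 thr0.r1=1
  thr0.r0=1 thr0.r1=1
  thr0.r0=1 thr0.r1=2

outcome vector order: (thr0.r0,thr0.r1)
under SC → 00, 01, 02, 11, 12
SC∖claimed = {02}

missing: thr0.r0=0 thr0.r1=2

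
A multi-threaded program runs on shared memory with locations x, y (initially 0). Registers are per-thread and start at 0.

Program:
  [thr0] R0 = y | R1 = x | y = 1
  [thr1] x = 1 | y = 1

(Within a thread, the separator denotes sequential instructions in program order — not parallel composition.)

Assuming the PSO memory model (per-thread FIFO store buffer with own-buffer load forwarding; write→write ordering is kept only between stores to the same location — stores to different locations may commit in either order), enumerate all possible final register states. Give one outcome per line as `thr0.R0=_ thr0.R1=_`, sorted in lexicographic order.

thr0.R0=0 thr0.R1=0
thr0.R0=0 thr0.R1=1
thr0.R0=1 thr0.R1=0
thr0.R0=1 thr0.R1=1

outcome vector order: (thr0.R0,thr0.R1)
|PSO outcomes| = 4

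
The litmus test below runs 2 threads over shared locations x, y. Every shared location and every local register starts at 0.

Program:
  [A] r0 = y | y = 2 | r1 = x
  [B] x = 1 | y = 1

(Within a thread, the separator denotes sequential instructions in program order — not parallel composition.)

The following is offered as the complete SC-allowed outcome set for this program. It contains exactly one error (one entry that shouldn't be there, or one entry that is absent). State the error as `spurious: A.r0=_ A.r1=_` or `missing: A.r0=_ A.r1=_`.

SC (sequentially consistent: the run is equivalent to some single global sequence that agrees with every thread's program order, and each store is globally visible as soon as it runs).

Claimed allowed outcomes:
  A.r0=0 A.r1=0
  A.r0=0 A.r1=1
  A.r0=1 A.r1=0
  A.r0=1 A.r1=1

outcome vector order: (A.r0,A.r1)
SC (3): 00 01 11
claimed∖SC = {10}

spurious: A.r0=1 A.r1=0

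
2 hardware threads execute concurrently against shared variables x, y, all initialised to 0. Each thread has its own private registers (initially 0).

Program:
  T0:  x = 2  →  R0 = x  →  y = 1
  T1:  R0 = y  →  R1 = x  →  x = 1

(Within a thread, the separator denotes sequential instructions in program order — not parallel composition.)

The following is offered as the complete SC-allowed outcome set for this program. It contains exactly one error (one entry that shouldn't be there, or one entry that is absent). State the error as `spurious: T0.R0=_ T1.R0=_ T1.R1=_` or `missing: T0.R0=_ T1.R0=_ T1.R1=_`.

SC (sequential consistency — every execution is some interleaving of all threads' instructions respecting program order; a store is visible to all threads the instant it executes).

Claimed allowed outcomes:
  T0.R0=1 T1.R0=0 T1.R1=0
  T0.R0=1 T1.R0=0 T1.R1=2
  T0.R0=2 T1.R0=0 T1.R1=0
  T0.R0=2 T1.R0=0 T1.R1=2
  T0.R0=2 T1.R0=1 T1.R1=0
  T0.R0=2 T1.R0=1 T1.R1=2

outcome vector order: (T0.R0,T1.R0,T1.R1)
SC (5): 100, 102, 200, 202, 212
claimed∖SC = {210}

spurious: T0.R0=2 T1.R0=1 T1.R1=0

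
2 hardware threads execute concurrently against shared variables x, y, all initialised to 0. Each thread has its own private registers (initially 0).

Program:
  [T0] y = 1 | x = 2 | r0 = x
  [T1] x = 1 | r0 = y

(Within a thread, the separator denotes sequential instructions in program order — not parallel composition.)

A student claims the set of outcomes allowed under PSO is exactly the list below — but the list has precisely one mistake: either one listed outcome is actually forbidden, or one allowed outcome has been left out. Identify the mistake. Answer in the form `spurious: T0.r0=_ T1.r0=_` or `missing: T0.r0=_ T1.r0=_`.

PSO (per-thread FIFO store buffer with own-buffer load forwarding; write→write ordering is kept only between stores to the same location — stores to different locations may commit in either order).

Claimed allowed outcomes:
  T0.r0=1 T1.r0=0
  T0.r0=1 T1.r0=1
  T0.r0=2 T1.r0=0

outcome vector order: (T0.r0,T1.r0)
under PSO → 10; 11; 20; 21
PSO∖claimed = {21}

missing: T0.r0=2 T1.r0=1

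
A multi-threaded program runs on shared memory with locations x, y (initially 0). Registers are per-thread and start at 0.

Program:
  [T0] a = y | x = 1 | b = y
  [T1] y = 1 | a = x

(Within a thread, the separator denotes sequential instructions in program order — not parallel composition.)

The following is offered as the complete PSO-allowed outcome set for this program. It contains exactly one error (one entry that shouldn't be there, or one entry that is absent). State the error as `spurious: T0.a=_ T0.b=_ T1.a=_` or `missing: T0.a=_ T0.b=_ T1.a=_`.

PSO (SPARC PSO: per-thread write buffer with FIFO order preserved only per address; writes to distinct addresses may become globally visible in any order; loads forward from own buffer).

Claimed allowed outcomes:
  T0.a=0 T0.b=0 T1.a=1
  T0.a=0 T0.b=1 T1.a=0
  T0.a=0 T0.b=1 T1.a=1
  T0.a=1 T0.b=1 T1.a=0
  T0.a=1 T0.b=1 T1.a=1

missing: T0.a=0 T0.b=0 T1.a=0

outcome vector order: (T0.a,T0.b,T1.a)
[PSO] allowed = {000 001 010 011 110 111}
PSO∖claimed = {000}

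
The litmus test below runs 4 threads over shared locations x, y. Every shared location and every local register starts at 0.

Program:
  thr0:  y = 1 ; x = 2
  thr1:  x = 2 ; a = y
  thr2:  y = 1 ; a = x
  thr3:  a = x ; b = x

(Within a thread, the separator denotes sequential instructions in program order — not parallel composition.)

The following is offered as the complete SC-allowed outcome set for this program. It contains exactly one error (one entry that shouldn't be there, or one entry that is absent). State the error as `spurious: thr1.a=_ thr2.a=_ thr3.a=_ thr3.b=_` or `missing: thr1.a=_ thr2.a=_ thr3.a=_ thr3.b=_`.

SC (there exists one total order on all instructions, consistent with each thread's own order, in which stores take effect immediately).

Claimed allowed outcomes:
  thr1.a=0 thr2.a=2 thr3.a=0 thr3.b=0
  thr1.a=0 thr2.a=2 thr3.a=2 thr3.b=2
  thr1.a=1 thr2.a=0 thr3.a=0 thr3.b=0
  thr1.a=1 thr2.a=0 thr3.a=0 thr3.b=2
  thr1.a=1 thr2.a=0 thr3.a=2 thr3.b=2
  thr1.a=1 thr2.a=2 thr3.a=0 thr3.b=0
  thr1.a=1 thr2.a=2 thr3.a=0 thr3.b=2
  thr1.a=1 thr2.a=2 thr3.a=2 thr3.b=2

missing: thr1.a=0 thr2.a=2 thr3.a=0 thr3.b=2

outcome vector order: (thr1.a,thr2.a,thr3.a,thr3.b)
under SC → (0,2,0,0) (0,2,0,2) (0,2,2,2) (1,0,0,0) (1,0,0,2) (1,0,2,2) (1,2,0,0) (1,2,0,2) (1,2,2,2)
SC∖claimed = {(0,2,0,2)}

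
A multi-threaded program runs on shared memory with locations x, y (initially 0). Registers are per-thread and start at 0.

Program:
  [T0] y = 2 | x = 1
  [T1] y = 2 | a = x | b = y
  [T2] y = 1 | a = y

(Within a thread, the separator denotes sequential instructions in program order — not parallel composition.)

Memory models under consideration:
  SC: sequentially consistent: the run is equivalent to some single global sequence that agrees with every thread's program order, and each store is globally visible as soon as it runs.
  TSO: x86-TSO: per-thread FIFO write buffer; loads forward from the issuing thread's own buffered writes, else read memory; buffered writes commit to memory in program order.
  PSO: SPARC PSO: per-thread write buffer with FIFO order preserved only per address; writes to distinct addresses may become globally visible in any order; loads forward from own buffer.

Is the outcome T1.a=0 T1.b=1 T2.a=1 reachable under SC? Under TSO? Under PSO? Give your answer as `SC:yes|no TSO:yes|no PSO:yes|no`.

outcome vector order: (T1.a,T1.b,T2.a)
[SC] allowed = {(0,1,1); (0,1,2); (0,2,1); (0,2,2); (1,1,1); (1,2,1); (1,2,2)}
[TSO] allowed = {(0,1,1); (0,1,2); (0,2,1); (0,2,2); (1,1,1); (1,2,1); (1,2,2)}
[PSO] allowed = {(0,1,1); (0,1,2); (0,2,1); (0,2,2); (1,1,1); (1,1,2); (1,2,1); (1,2,2)}
target (0,1,1) ∈ {SC,TSO,PSO}

SC:yes TSO:yes PSO:yes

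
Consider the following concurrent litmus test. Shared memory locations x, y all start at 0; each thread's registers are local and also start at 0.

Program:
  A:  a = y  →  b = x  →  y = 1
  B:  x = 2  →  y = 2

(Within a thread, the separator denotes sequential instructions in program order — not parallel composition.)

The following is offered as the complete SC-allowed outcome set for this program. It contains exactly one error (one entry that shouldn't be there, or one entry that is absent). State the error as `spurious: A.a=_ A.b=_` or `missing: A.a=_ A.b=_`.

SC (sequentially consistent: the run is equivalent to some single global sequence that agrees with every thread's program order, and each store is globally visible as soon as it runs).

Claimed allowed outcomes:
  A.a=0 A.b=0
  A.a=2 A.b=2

missing: A.a=0 A.b=2

outcome vector order: (A.a,A.b)
under SC → 0/0; 0/2; 2/2
SC∖claimed = {0/2}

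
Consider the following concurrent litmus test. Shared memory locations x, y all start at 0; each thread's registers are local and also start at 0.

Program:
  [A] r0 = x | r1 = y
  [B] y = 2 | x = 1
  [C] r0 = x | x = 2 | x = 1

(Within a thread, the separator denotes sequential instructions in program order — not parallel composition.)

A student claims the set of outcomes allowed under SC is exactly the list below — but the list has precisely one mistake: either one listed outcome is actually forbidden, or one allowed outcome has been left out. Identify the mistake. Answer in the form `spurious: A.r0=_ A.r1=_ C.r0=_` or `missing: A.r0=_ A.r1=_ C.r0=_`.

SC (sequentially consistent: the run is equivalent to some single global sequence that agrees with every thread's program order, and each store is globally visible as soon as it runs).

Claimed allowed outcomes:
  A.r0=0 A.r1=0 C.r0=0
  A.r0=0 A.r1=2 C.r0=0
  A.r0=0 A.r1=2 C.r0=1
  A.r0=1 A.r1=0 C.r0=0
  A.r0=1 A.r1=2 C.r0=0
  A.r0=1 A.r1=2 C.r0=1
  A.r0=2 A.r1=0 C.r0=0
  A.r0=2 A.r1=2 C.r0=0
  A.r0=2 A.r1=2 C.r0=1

outcome vector order: (A.r0,A.r1,C.r0)
[SC] allowed = {0/0/0, 0/0/1, 0/2/0, 0/2/1, 1/0/0, 1/2/0, 1/2/1, 2/0/0, 2/2/0, 2/2/1}
SC∖claimed = {0/0/1}

missing: A.r0=0 A.r1=0 C.r0=1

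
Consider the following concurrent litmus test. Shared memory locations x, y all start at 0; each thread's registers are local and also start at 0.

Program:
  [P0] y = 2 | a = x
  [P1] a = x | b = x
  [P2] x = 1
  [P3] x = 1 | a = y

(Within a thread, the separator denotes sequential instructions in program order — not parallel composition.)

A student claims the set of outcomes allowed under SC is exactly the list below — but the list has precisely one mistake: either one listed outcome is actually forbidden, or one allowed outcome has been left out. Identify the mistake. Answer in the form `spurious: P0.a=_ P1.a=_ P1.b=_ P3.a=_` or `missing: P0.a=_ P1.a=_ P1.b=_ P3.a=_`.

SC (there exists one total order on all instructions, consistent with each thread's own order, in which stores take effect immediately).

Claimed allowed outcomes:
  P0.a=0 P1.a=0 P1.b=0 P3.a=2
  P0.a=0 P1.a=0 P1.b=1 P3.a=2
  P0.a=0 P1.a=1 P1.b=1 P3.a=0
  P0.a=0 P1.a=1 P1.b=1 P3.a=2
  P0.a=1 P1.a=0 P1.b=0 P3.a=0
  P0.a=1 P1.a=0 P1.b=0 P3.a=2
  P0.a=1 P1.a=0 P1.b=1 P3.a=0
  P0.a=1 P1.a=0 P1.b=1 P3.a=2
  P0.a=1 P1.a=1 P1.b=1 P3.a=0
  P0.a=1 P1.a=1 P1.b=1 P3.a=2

spurious: P0.a=0 P1.a=1 P1.b=1 P3.a=0

outcome vector order: (P0.a,P1.a,P1.b,P3.a)
SC: 9 outcomes — {0002, 0012, 0112, 1000, 1002, 1010, 1012, 1110, 1112}
claimed∖SC = {0110}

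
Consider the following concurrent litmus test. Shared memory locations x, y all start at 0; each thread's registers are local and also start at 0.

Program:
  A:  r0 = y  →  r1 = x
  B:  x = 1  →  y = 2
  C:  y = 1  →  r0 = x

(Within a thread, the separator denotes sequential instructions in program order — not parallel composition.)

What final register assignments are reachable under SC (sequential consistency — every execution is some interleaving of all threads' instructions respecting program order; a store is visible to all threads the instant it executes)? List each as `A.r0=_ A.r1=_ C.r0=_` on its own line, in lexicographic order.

outcome vector order: (A.r0,A.r1,C.r0)
|SC outcomes| = 10

A.r0=0 A.r1=0 C.r0=0
A.r0=0 A.r1=0 C.r0=1
A.r0=0 A.r1=1 C.r0=0
A.r0=0 A.r1=1 C.r0=1
A.r0=1 A.r1=0 C.r0=0
A.r0=1 A.r1=0 C.r0=1
A.r0=1 A.r1=1 C.r0=0
A.r0=1 A.r1=1 C.r0=1
A.r0=2 A.r1=1 C.r0=0
A.r0=2 A.r1=1 C.r0=1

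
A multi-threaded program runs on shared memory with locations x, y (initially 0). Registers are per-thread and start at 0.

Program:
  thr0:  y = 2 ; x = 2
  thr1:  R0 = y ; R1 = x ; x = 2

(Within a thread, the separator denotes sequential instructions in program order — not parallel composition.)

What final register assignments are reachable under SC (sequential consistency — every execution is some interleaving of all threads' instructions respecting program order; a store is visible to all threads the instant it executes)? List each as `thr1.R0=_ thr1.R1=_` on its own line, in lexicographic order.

thr1.R0=0 thr1.R1=0
thr1.R0=0 thr1.R1=2
thr1.R0=2 thr1.R1=0
thr1.R0=2 thr1.R1=2

outcome vector order: (thr1.R0,thr1.R1)
|SC outcomes| = 4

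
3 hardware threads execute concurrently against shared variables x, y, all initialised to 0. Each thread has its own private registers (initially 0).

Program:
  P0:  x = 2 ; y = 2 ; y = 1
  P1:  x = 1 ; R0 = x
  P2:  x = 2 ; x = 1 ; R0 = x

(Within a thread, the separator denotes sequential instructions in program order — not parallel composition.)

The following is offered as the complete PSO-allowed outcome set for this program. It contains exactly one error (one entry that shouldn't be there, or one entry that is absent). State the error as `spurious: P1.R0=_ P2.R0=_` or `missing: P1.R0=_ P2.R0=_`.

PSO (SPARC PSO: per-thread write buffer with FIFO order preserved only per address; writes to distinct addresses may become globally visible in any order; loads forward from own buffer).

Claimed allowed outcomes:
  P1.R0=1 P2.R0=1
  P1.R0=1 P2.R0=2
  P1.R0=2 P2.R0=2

missing: P1.R0=2 P2.R0=1

outcome vector order: (P1.R0,P2.R0)
PSO: 4 outcomes — {11; 12; 21; 22}
PSO∖claimed = {21}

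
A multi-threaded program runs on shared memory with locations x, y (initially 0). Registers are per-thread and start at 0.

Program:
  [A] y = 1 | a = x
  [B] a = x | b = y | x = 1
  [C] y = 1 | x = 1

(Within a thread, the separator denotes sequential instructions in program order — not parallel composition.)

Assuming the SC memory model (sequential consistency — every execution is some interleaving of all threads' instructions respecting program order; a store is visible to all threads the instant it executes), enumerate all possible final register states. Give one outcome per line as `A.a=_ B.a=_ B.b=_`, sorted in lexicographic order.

A.a=0 B.a=0 B.b=0
A.a=0 B.a=0 B.b=1
A.a=0 B.a=1 B.b=1
A.a=1 B.a=0 B.b=0
A.a=1 B.a=0 B.b=1
A.a=1 B.a=1 B.b=1

outcome vector order: (A.a,B.a,B.b)
|SC outcomes| = 6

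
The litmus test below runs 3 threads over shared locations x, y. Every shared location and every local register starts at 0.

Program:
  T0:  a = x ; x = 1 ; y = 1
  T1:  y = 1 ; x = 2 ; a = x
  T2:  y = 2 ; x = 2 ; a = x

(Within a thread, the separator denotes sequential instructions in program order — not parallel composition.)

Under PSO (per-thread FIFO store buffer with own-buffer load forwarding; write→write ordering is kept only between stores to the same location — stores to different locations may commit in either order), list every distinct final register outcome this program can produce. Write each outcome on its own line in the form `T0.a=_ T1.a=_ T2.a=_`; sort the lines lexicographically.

outcome vector order: (T0.a,T1.a,T2.a)
|PSO outcomes| = 8

T0.a=0 T1.a=1 T2.a=1
T0.a=0 T1.a=1 T2.a=2
T0.a=0 T1.a=2 T2.a=1
T0.a=0 T1.a=2 T2.a=2
T0.a=2 T1.a=1 T2.a=1
T0.a=2 T1.a=1 T2.a=2
T0.a=2 T1.a=2 T2.a=1
T0.a=2 T1.a=2 T2.a=2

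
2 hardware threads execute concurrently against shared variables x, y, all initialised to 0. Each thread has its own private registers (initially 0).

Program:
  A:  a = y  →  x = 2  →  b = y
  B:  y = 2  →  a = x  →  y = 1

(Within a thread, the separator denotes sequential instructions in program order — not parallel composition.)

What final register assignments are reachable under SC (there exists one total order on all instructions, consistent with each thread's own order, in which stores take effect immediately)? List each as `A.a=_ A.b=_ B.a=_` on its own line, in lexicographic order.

A.a=0 A.b=0 B.a=2
A.a=0 A.b=1 B.a=0
A.a=0 A.b=1 B.a=2
A.a=0 A.b=2 B.a=0
A.a=0 A.b=2 B.a=2
A.a=1 A.b=1 B.a=0
A.a=2 A.b=1 B.a=0
A.a=2 A.b=1 B.a=2
A.a=2 A.b=2 B.a=0
A.a=2 A.b=2 B.a=2

outcome vector order: (A.a,A.b,B.a)
|SC outcomes| = 10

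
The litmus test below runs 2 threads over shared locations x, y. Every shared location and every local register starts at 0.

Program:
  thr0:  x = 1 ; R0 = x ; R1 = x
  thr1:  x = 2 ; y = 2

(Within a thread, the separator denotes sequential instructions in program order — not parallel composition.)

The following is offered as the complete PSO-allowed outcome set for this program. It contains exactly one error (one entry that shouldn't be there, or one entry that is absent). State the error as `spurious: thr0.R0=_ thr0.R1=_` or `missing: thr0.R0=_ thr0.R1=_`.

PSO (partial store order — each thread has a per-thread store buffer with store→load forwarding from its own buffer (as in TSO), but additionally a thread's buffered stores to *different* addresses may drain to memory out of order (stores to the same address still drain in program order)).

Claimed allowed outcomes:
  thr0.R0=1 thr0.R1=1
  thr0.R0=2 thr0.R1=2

outcome vector order: (thr0.R0,thr0.R1)
[PSO] allowed = {(1,1); (1,2); (2,2)}
PSO∖claimed = {(1,2)}

missing: thr0.R0=1 thr0.R1=2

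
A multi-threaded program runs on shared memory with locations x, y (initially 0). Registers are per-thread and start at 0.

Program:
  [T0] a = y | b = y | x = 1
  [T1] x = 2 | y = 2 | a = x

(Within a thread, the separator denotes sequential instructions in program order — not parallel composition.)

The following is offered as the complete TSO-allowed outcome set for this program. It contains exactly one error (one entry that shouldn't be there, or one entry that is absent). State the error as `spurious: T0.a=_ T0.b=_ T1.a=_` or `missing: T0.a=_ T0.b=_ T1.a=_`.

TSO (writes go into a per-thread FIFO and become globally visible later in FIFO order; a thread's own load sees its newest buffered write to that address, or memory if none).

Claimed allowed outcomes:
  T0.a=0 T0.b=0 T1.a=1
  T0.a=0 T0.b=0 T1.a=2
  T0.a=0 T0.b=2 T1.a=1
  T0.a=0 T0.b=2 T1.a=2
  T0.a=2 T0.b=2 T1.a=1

missing: T0.a=2 T0.b=2 T1.a=2

outcome vector order: (T0.a,T0.b,T1.a)
under TSO → 0/0/1, 0/0/2, 0/2/1, 0/2/2, 2/2/1, 2/2/2
TSO∖claimed = {2/2/2}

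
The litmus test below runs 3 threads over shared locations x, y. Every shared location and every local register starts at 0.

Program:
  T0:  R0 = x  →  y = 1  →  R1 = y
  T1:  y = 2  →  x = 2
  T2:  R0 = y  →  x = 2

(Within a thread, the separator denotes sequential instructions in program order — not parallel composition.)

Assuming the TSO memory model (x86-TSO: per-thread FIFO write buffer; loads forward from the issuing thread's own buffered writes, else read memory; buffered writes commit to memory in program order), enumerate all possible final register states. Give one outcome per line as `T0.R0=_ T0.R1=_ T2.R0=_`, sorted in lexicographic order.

T0.R0=0 T0.R1=1 T2.R0=0
T0.R0=0 T0.R1=1 T2.R0=1
T0.R0=0 T0.R1=1 T2.R0=2
T0.R0=0 T0.R1=2 T2.R0=0
T0.R0=0 T0.R1=2 T2.R0=1
T0.R0=0 T0.R1=2 T2.R0=2
T0.R0=2 T0.R1=1 T2.R0=0
T0.R0=2 T0.R1=1 T2.R0=1
T0.R0=2 T0.R1=1 T2.R0=2
T0.R0=2 T0.R1=2 T2.R0=0

outcome vector order: (T0.R0,T0.R1,T2.R0)
|TSO outcomes| = 10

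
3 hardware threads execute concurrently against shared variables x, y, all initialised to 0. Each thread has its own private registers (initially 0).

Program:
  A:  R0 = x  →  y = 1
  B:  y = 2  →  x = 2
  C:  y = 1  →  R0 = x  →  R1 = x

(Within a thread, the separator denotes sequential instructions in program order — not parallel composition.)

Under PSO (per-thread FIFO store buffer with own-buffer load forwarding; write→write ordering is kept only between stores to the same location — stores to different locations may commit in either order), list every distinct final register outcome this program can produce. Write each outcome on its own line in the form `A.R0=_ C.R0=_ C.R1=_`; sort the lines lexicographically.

outcome vector order: (A.R0,C.R0,C.R1)
|PSO outcomes| = 6

A.R0=0 C.R0=0 C.R1=0
A.R0=0 C.R0=0 C.R1=2
A.R0=0 C.R0=2 C.R1=2
A.R0=2 C.R0=0 C.R1=0
A.R0=2 C.R0=0 C.R1=2
A.R0=2 C.R0=2 C.R1=2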